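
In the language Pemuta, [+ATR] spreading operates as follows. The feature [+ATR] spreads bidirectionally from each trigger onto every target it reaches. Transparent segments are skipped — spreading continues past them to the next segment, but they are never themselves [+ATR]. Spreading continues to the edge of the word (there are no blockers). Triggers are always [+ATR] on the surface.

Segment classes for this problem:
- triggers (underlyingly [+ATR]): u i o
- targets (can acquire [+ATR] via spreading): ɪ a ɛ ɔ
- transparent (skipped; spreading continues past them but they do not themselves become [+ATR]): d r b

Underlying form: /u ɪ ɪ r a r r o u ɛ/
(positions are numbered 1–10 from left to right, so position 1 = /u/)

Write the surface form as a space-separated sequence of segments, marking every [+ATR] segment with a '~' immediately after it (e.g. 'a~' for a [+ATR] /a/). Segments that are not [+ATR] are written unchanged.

From /u/ at 1 rightward: 2 /ɪ/ → [+ATR]; 3 /ɪ/ → [+ATR]; 4 /r/ transparent; 5 /a/ → [+ATR]; 6 /r/ transparent; 7 /r/ transparent; 8 /o/ is itself a trigger — this domain ends here.
From /u/ at 1 leftward: word edge.
From /o/ at 8 rightward: 9 /u/ is itself a trigger — this domain ends here.
From /o/ at 8 leftward: 7 /r/ transparent; 6 /r/ transparent; 5 /a/ → [+ATR]; 4 /r/ transparent; 3 /ɪ/ → [+ATR]; 2 /ɪ/ → [+ATR]; 1 /u/ is itself a trigger — this domain ends here.
From /u/ at 9 rightward: 10 /ɛ/ → [+ATR]; word edge.
From /u/ at 9 leftward: 8 /o/ is itself a trigger — this domain ends here.
[+ATR] positions on the surface: 1 2 3 5 8 9 10.

u~ ɪ~ ɪ~ r a~ r r o~ u~ ɛ~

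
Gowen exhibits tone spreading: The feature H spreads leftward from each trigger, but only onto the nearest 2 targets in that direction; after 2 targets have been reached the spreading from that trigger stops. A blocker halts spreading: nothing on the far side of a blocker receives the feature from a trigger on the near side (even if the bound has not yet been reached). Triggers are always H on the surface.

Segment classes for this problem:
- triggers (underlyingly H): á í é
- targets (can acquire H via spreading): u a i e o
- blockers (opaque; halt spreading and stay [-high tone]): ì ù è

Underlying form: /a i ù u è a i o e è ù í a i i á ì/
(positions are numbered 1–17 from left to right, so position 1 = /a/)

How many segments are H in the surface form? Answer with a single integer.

From /í/ at 12 leftward: 11 /ù/ blocks.
From /á/ at 16 leftward: 15 /i/ → H; 14 /i/ → H; bound reached.
Targets with no active source: positions 1 2 4 6 7 8 9 13 stay [-high tone].
H positions on the surface: 12 14 15 16.

4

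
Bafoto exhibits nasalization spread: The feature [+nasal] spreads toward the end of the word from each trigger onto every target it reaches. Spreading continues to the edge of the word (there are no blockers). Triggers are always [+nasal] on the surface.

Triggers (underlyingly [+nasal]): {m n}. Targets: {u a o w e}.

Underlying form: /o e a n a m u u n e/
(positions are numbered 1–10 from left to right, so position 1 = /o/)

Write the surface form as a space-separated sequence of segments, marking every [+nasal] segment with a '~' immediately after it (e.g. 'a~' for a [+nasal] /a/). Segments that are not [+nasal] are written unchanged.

From /n/ at 4 rightward: 5 /a/ → [+nasal]; 6 /m/ is itself a trigger — this domain ends here.
From /m/ at 6 rightward: 7 /u/ → [+nasal]; 8 /u/ → [+nasal]; 9 /n/ is itself a trigger — this domain ends here.
From /n/ at 9 rightward: 10 /e/ → [+nasal]; word edge.
Targets with no active source: positions 1 2 3 stay [-nasal].
[+nasal] positions on the surface: 4 5 6 7 8 9 10.

o e a n~ a~ m~ u~ u~ n~ e~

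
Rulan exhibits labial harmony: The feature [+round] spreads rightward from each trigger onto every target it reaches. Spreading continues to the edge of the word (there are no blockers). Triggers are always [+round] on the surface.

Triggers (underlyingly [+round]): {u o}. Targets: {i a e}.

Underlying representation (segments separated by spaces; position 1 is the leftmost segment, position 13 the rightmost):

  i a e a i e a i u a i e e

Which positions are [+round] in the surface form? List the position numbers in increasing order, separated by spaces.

9 10 11 12 13

From /u/ at 9 rightward: 10 /a/ → [+round]; 11 /i/ → [+round]; 12 /e/ → [+round]; 13 /e/ → [+round]; word edge.
Targets with no active source: positions 1 2 3 4 5 6 7 8 stay [-round].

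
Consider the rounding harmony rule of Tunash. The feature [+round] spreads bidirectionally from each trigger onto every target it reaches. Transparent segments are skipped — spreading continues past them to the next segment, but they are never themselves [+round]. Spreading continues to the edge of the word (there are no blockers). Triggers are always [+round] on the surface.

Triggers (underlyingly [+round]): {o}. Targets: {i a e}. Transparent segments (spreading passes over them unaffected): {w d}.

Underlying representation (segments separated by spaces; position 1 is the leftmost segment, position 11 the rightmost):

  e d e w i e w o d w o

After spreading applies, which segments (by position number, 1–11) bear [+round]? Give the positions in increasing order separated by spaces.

From /o/ at 8 rightward: 9 /d/ transparent; 10 /w/ transparent; 11 /o/ is itself a trigger — this domain ends here.
From /o/ at 8 leftward: 7 /w/ transparent; 6 /e/ → [+round]; 5 /i/ → [+round]; 4 /w/ transparent; 3 /e/ → [+round]; 2 /d/ transparent; 1 /e/ → [+round]; word edge.
From /o/ at 11 rightward: word edge.
From /o/ at 11 leftward: 10 /w/ transparent; 9 /d/ transparent; 8 /o/ is itself a trigger — this domain ends here.

1 3 5 6 8 11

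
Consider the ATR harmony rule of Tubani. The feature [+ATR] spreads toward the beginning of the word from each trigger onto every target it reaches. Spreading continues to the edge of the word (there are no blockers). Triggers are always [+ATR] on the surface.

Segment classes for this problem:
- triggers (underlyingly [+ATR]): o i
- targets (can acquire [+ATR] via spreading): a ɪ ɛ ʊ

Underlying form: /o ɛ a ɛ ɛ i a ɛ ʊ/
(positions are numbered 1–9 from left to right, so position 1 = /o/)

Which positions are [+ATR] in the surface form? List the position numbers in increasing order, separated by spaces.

1 2 3 4 5 6

From /o/ at 1 leftward: word edge.
From /i/ at 6 leftward: 5 /ɛ/ → [+ATR]; 4 /ɛ/ → [+ATR]; 3 /a/ → [+ATR]; 2 /ɛ/ → [+ATR]; 1 /o/ is itself a trigger — this domain ends here.
Targets with no active source: positions 7 8 9 stay [-ATR].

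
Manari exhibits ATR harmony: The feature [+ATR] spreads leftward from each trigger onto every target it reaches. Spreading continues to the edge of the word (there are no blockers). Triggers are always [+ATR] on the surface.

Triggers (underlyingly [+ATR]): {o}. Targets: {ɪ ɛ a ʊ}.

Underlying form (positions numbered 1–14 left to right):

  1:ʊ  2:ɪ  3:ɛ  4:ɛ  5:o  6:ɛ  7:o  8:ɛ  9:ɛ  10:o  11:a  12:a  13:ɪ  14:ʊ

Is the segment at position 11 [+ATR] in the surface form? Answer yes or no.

From /o/ at 5 leftward: 4 /ɛ/ → [+ATR]; 3 /ɛ/ → [+ATR]; 2 /ɪ/ → [+ATR]; 1 /ʊ/ → [+ATR]; word edge.
From /o/ at 7 leftward: 6 /ɛ/ → [+ATR]; 5 /o/ is itself a trigger — this domain ends here.
From /o/ at 10 leftward: 9 /ɛ/ → [+ATR]; 8 /ɛ/ → [+ATR]; 7 /o/ is itself a trigger — this domain ends here.
Targets with no active source: positions 11 12 13 14 stay [-ATR].
[+ATR] positions on the surface: 1 2 3 4 5 6 7 8 9 10.

no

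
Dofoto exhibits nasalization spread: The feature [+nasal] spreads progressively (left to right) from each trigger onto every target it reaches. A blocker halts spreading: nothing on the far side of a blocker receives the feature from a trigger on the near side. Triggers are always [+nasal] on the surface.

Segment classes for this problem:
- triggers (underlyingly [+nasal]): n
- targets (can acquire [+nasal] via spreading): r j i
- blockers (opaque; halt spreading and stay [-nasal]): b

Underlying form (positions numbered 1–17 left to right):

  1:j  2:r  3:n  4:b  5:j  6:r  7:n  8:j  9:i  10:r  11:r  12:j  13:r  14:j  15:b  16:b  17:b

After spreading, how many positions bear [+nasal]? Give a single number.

9

From /n/ at 3 rightward: 4 /b/ blocks.
From /n/ at 7 rightward: 8 /j/ → [+nasal]; 9 /i/ → [+nasal]; 10 /r/ → [+nasal]; 11 /r/ → [+nasal]; 12 /j/ → [+nasal]; 13 /r/ → [+nasal]; 14 /j/ → [+nasal]; 15 /b/ blocks.
Targets with no active source: positions 1 2 5 6 stay [-nasal].
[+nasal] positions on the surface: 3 7 8 9 10 11 12 13 14.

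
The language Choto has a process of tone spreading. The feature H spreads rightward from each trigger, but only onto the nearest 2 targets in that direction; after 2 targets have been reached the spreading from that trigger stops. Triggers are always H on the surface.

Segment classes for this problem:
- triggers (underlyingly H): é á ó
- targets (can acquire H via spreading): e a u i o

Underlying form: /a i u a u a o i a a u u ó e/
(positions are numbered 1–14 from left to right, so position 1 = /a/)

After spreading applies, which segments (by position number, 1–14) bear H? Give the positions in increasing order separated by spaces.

From /ó/ at 13 rightward: 14 /e/ → H; word edge.
Targets with no active source: positions 1 2 3 4 5 6 7 8 9 10 11 12 stay [-high tone].

13 14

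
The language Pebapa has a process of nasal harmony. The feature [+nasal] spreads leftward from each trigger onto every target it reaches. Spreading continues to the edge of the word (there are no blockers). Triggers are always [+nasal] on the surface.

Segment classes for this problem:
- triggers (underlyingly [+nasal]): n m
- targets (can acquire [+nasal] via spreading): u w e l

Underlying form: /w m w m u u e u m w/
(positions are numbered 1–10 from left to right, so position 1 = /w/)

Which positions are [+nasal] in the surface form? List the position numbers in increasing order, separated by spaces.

1 2 3 4 5 6 7 8 9

From /m/ at 2 leftward: 1 /w/ → [+nasal]; word edge.
From /m/ at 4 leftward: 3 /w/ → [+nasal]; 2 /m/ is itself a trigger — this domain ends here.
From /m/ at 9 leftward: 8 /u/ → [+nasal]; 7 /e/ → [+nasal]; 6 /u/ → [+nasal]; 5 /u/ → [+nasal]; 4 /m/ is itself a trigger — this domain ends here.
Target with no active source: position 10 stays [-nasal].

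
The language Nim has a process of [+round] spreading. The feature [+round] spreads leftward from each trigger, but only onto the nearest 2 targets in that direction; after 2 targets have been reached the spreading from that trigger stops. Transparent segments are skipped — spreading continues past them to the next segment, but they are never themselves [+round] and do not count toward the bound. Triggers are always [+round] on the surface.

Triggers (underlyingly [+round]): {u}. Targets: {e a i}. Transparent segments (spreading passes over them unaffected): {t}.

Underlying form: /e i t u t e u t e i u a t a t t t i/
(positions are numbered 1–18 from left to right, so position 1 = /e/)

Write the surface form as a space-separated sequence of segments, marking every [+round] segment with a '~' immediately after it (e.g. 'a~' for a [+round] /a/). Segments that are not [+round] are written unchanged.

From /u/ at 4 leftward: 3 /t/ transparent; 2 /i/ → [+round]; 1 /e/ → [+round]; bound reached.
From /u/ at 7 leftward: 6 /e/ → [+round]; 5 /t/ transparent; 4 /u/ is itself a trigger — this domain ends here.
From /u/ at 11 leftward: 10 /i/ → [+round]; 9 /e/ → [+round]; bound reached.
Targets with no active source: positions 12 14 18 stay [-round].
[+round] positions on the surface: 1 2 4 6 7 9 10 11.

e~ i~ t u~ t e~ u~ t e~ i~ u~ a t a t t t i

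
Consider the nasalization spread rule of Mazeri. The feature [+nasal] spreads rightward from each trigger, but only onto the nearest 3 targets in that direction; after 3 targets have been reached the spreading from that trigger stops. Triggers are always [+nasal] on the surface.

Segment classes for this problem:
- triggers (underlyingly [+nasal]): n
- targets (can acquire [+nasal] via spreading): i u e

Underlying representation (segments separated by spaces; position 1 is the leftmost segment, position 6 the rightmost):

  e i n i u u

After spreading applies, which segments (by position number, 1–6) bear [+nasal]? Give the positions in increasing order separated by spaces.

From /n/ at 3 rightward: 4 /i/ → [+nasal]; 5 /u/ → [+nasal]; 6 /u/ → [+nasal]; bound reached.
Targets with no active source: positions 1 2 stay [-nasal].

3 4 5 6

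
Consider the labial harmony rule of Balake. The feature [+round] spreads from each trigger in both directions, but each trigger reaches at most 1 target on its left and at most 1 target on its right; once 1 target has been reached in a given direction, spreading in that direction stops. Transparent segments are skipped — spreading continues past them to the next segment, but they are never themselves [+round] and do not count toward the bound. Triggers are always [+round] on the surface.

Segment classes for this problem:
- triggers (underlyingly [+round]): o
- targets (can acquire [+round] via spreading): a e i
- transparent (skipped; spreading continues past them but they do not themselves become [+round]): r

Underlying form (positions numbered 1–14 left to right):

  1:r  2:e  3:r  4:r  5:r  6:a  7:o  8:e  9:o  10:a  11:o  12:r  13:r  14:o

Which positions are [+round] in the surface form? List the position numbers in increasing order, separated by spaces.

From /o/ at 7 rightward: 8 /e/ → [+round]; bound reached.
From /o/ at 7 leftward: 6 /a/ → [+round]; bound reached.
From /o/ at 9 rightward: 10 /a/ → [+round]; bound reached.
From /o/ at 9 leftward: 8 /e/ → [+round]; bound reached.
From /o/ at 11 rightward: 12 /r/ transparent; 13 /r/ transparent; 14 /o/ is itself a trigger — this domain ends here.
From /o/ at 11 leftward: 10 /a/ → [+round]; bound reached.
From /o/ at 14 rightward: word edge.
From /o/ at 14 leftward: 13 /r/ transparent; 12 /r/ transparent; 11 /o/ is itself a trigger — this domain ends here.
Target with no active source: position 2 stays [-round].

6 7 8 9 10 11 14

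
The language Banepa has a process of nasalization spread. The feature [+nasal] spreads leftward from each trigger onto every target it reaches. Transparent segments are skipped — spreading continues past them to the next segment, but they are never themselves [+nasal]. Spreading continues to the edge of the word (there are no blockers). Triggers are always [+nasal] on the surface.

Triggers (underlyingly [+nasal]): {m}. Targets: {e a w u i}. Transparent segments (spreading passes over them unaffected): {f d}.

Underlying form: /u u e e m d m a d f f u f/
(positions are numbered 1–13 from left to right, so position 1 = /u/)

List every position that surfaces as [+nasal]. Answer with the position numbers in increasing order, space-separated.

From /m/ at 5 leftward: 4 /e/ → [+nasal]; 3 /e/ → [+nasal]; 2 /u/ → [+nasal]; 1 /u/ → [+nasal]; word edge.
From /m/ at 7 leftward: 6 /d/ transparent; 5 /m/ is itself a trigger — this domain ends here.
Targets with no active source: positions 8 12 stay [-nasal].

1 2 3 4 5 7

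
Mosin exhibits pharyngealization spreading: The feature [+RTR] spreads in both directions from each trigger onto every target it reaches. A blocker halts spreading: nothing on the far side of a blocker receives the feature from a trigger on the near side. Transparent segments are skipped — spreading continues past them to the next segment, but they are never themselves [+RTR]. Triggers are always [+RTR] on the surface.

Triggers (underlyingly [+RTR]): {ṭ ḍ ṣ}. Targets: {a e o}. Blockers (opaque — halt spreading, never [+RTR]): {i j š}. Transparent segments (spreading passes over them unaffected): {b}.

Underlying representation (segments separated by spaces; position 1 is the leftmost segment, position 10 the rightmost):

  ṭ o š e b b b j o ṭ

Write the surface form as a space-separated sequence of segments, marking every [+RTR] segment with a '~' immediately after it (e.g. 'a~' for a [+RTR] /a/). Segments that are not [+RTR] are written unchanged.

From /ṭ/ at 1 rightward: 2 /o/ → [+RTR]; 3 /š/ blocks.
From /ṭ/ at 1 leftward: word edge.
From /ṭ/ at 10 rightward: word edge.
From /ṭ/ at 10 leftward: 9 /o/ → [+RTR]; 8 /j/ blocks.
Target with no active source: position 4 stays [-emphatic].
[+RTR] positions on the surface: 1 2 9 10.

ṭ~ o~ š e b b b j o~ ṭ~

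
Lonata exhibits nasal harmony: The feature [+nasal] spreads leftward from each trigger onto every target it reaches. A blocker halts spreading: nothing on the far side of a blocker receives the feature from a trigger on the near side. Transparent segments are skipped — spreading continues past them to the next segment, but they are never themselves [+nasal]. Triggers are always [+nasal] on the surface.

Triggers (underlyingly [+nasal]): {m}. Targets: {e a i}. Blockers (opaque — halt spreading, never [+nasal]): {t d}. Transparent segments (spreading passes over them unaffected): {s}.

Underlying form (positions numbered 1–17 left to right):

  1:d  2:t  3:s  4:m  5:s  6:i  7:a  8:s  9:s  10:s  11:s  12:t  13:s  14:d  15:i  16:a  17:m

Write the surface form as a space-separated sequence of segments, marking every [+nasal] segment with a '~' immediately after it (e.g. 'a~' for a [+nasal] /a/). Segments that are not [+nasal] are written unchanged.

From /m/ at 4 leftward: 3 /s/ transparent; 2 /t/ blocks.
From /m/ at 17 leftward: 16 /a/ → [+nasal]; 15 /i/ → [+nasal]; 14 /d/ blocks.
Targets with no active source: positions 6 7 stay [-nasal].
[+nasal] positions on the surface: 4 15 16 17.

d t s m~ s i a s s s s t s d i~ a~ m~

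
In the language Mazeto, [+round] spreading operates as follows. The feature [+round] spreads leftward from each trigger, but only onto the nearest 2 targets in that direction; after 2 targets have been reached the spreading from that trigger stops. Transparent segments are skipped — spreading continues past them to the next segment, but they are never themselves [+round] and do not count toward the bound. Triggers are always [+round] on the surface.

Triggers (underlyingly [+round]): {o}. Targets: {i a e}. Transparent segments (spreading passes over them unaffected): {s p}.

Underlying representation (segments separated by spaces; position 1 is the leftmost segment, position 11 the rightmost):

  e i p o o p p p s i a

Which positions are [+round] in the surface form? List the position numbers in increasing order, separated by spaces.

From /o/ at 4 leftward: 3 /p/ transparent; 2 /i/ → [+round]; 1 /e/ → [+round]; bound reached.
From /o/ at 5 leftward: 4 /o/ is itself a trigger — this domain ends here.
Targets with no active source: positions 10 11 stay [-round].

1 2 4 5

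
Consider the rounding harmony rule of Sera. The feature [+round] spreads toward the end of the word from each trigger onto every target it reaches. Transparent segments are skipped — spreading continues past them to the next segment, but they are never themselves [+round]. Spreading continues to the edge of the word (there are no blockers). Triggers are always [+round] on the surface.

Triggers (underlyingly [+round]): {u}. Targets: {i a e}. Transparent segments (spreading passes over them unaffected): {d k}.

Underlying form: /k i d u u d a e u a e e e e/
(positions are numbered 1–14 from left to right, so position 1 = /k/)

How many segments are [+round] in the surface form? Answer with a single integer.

10

From /u/ at 4 rightward: 5 /u/ is itself a trigger — this domain ends here.
From /u/ at 5 rightward: 6 /d/ transparent; 7 /a/ → [+round]; 8 /e/ → [+round]; 9 /u/ is itself a trigger — this domain ends here.
From /u/ at 9 rightward: 10 /a/ → [+round]; 11 /e/ → [+round]; 12 /e/ → [+round]; 13 /e/ → [+round]; 14 /e/ → [+round]; word edge.
Target with no active source: position 2 stays [-round].
[+round] positions on the surface: 4 5 7 8 9 10 11 12 13 14.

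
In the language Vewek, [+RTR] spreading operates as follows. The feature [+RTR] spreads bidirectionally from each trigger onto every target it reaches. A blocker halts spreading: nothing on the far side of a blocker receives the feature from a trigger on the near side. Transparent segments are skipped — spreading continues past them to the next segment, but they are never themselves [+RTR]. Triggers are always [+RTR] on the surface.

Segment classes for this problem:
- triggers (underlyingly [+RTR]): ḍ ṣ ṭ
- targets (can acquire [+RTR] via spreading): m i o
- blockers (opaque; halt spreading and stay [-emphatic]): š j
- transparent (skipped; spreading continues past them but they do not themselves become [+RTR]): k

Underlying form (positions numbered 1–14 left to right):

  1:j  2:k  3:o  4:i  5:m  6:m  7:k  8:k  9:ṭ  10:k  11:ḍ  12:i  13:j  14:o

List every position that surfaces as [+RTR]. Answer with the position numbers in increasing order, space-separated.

3 4 5 6 9 11 12

From /ṭ/ at 9 rightward: 10 /k/ transparent; 11 /ḍ/ is itself a trigger — this domain ends here.
From /ṭ/ at 9 leftward: 8 /k/ transparent; 7 /k/ transparent; 6 /m/ → [+RTR]; 5 /m/ → [+RTR]; 4 /i/ → [+RTR]; 3 /o/ → [+RTR]; 2 /k/ transparent; 1 /j/ blocks.
From /ḍ/ at 11 rightward: 12 /i/ → [+RTR]; 13 /j/ blocks.
From /ḍ/ at 11 leftward: 10 /k/ transparent; 9 /ṭ/ is itself a trigger — this domain ends here.
Target with no active source: position 14 stays [-emphatic].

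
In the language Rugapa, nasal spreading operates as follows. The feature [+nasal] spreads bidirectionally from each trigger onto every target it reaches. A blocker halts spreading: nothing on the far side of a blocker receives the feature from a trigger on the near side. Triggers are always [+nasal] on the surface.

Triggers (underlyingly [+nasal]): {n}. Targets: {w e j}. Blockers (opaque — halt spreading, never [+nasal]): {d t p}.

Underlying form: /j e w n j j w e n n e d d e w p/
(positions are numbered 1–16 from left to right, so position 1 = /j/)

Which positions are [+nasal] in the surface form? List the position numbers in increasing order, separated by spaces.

1 2 3 4 5 6 7 8 9 10 11

From /n/ at 4 rightward: 5 /j/ → [+nasal]; 6 /j/ → [+nasal]; 7 /w/ → [+nasal]; 8 /e/ → [+nasal]; 9 /n/ is itself a trigger — this domain ends here.
From /n/ at 4 leftward: 3 /w/ → [+nasal]; 2 /e/ → [+nasal]; 1 /j/ → [+nasal]; word edge.
From /n/ at 9 rightward: 10 /n/ is itself a trigger — this domain ends here.
From /n/ at 9 leftward: 8 /e/ → [+nasal]; 7 /w/ → [+nasal]; 6 /j/ → [+nasal]; 5 /j/ → [+nasal]; 4 /n/ is itself a trigger — this domain ends here.
From /n/ at 10 rightward: 11 /e/ → [+nasal]; 12 /d/ blocks.
From /n/ at 10 leftward: 9 /n/ is itself a trigger — this domain ends here.
Targets with no active source: positions 14 15 stay [-nasal].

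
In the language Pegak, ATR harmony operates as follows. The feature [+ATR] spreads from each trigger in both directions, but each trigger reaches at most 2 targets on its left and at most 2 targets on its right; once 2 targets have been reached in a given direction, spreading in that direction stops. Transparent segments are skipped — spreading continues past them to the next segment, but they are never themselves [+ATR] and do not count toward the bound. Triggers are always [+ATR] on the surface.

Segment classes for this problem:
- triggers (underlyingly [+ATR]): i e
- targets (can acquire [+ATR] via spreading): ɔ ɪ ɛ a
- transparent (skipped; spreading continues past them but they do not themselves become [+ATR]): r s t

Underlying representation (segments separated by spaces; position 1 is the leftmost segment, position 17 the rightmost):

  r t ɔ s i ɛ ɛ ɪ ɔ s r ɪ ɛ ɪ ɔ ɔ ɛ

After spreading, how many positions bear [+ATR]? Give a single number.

From /i/ at 5 rightward: 6 /ɛ/ → [+ATR]; 7 /ɛ/ → [+ATR]; bound reached.
From /i/ at 5 leftward: 4 /s/ transparent; 3 /ɔ/ → [+ATR]; 2 /t/ transparent; 1 /r/ transparent; word edge.
Targets with no active source: positions 8 9 12 13 14 15 16 17 stay [-ATR].
[+ATR] positions on the surface: 3 5 6 7.

4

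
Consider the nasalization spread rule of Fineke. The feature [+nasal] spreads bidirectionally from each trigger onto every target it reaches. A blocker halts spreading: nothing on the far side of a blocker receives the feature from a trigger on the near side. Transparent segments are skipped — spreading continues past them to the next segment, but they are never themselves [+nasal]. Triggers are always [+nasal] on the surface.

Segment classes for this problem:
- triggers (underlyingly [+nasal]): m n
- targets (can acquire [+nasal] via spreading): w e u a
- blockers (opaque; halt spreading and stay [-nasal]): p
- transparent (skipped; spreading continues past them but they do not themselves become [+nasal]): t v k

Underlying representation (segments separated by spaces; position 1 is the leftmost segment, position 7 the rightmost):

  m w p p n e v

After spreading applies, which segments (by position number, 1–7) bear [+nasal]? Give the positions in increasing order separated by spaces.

1 2 5 6

From /m/ at 1 rightward: 2 /w/ → [+nasal]; 3 /p/ blocks.
From /m/ at 1 leftward: word edge.
From /n/ at 5 rightward: 6 /e/ → [+nasal]; 7 /v/ transparent; word edge.
From /n/ at 5 leftward: 4 /p/ blocks.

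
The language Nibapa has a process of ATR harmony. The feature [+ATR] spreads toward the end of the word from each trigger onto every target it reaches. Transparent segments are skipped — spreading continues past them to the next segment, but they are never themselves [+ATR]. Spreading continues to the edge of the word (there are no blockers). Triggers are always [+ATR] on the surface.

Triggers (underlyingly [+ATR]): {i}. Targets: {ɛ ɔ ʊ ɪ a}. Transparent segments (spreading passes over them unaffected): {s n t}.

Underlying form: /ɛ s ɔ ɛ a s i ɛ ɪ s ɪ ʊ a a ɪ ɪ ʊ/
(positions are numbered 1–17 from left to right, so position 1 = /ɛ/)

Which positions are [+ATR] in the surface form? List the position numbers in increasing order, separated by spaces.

From /i/ at 7 rightward: 8 /ɛ/ → [+ATR]; 9 /ɪ/ → [+ATR]; 10 /s/ transparent; 11 /ɪ/ → [+ATR]; 12 /ʊ/ → [+ATR]; 13 /a/ → [+ATR]; 14 /a/ → [+ATR]; 15 /ɪ/ → [+ATR]; 16 /ɪ/ → [+ATR]; 17 /ʊ/ → [+ATR]; word edge.
Targets with no active source: positions 1 3 4 5 stay [-ATR].

7 8 9 11 12 13 14 15 16 17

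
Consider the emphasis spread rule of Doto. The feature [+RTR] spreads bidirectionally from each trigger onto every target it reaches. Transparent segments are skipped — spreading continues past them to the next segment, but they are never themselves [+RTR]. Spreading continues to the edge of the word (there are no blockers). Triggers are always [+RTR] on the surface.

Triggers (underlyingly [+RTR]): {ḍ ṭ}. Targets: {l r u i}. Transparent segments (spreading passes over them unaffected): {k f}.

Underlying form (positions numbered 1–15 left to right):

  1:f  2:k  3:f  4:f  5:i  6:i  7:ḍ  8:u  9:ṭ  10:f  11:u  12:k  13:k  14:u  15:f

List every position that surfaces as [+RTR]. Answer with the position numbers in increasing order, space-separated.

From /ḍ/ at 7 rightward: 8 /u/ → [+RTR]; 9 /ṭ/ is itself a trigger — this domain ends here.
From /ḍ/ at 7 leftward: 6 /i/ → [+RTR]; 5 /i/ → [+RTR]; 4 /f/ transparent; 3 /f/ transparent; 2 /k/ transparent; 1 /f/ transparent; word edge.
From /ṭ/ at 9 rightward: 10 /f/ transparent; 11 /u/ → [+RTR]; 12 /k/ transparent; 13 /k/ transparent; 14 /u/ → [+RTR]; 15 /f/ transparent; word edge.
From /ṭ/ at 9 leftward: 8 /u/ → [+RTR]; 7 /ḍ/ is itself a trigger — this domain ends here.

5 6 7 8 9 11 14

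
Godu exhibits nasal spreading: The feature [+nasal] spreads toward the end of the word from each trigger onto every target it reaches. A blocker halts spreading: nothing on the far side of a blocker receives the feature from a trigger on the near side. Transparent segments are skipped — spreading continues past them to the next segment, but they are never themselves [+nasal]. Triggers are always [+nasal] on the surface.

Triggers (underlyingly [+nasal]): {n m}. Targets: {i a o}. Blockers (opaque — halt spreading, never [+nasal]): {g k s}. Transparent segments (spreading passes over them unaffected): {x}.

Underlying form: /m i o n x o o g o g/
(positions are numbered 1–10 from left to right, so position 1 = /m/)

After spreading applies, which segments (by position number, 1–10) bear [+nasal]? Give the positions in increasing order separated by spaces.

1 2 3 4 6 7

From /m/ at 1 rightward: 2 /i/ → [+nasal]; 3 /o/ → [+nasal]; 4 /n/ is itself a trigger — this domain ends here.
From /n/ at 4 rightward: 5 /x/ transparent; 6 /o/ → [+nasal]; 7 /o/ → [+nasal]; 8 /g/ blocks.
Target with no active source: position 9 stays [-nasal].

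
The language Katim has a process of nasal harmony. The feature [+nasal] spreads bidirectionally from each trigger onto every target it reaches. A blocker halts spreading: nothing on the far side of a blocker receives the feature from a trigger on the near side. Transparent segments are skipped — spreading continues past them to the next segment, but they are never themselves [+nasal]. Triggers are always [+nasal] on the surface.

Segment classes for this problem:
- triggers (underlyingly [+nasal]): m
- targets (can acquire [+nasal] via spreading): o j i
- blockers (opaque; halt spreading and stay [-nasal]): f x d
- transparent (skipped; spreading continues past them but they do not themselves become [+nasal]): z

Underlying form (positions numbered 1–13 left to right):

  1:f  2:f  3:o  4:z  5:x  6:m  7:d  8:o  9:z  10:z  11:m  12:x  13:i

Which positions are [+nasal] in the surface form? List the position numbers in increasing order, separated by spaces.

6 8 11

From /m/ at 6 rightward: 7 /d/ blocks.
From /m/ at 6 leftward: 5 /x/ blocks.
From /m/ at 11 rightward: 12 /x/ blocks.
From /m/ at 11 leftward: 10 /z/ transparent; 9 /z/ transparent; 8 /o/ → [+nasal]; 7 /d/ blocks.
Targets with no active source: positions 3 13 stay [-nasal].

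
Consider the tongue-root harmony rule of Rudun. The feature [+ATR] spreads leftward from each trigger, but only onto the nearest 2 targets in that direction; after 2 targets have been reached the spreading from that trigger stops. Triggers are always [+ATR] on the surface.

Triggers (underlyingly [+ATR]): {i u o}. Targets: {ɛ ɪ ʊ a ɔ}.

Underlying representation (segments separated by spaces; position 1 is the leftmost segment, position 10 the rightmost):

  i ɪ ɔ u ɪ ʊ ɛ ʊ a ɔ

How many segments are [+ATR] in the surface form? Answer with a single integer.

From /i/ at 1 leftward: word edge.
From /u/ at 4 leftward: 3 /ɔ/ → [+ATR]; 2 /ɪ/ → [+ATR]; bound reached.
Targets with no active source: positions 5 6 7 8 9 10 stay [-ATR].
[+ATR] positions on the surface: 1 2 3 4.

4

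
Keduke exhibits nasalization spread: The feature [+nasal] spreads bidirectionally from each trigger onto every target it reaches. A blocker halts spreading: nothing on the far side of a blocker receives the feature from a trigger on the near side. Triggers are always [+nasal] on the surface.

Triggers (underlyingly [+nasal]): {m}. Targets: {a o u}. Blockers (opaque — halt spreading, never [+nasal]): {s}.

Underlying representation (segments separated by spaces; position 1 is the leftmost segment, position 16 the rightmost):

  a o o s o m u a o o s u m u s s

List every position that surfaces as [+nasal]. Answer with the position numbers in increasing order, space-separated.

From /m/ at 6 rightward: 7 /u/ → [+nasal]; 8 /a/ → [+nasal]; 9 /o/ → [+nasal]; 10 /o/ → [+nasal]; 11 /s/ blocks.
From /m/ at 6 leftward: 5 /o/ → [+nasal]; 4 /s/ blocks.
From /m/ at 13 rightward: 14 /u/ → [+nasal]; 15 /s/ blocks.
From /m/ at 13 leftward: 12 /u/ → [+nasal]; 11 /s/ blocks.
Targets with no active source: positions 1 2 3 stay [-nasal].

5 6 7 8 9 10 12 13 14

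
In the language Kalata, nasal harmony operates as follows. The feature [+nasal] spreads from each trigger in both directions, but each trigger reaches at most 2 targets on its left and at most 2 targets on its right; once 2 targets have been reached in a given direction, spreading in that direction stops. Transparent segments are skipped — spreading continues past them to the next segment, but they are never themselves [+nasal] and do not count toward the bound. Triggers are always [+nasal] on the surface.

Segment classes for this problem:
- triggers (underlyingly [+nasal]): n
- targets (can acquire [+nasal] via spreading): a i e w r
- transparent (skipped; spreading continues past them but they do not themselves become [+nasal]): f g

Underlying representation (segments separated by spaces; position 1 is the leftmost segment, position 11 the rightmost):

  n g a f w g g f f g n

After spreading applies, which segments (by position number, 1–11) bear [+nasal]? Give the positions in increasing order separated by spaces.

From /n/ at 1 rightward: 2 /g/ transparent; 3 /a/ → [+nasal]; 4 /f/ transparent; 5 /w/ → [+nasal]; bound reached.
From /n/ at 1 leftward: word edge.
From /n/ at 11 rightward: word edge.
From /n/ at 11 leftward: 10 /g/ transparent; 9 /f/ transparent; 8 /f/ transparent; 7 /g/ transparent; 6 /g/ transparent; 5 /w/ → [+nasal]; 4 /f/ transparent; 3 /a/ → [+nasal]; bound reached.

1 3 5 11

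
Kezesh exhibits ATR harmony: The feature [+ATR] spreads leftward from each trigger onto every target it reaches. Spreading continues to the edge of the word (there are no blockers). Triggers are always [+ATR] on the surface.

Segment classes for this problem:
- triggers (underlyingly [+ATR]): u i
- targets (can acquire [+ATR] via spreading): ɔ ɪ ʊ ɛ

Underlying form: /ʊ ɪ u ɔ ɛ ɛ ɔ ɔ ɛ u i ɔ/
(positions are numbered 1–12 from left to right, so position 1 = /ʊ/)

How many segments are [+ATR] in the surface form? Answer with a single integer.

11

From /u/ at 3 leftward: 2 /ɪ/ → [+ATR]; 1 /ʊ/ → [+ATR]; word edge.
From /u/ at 10 leftward: 9 /ɛ/ → [+ATR]; 8 /ɔ/ → [+ATR]; 7 /ɔ/ → [+ATR]; 6 /ɛ/ → [+ATR]; 5 /ɛ/ → [+ATR]; 4 /ɔ/ → [+ATR]; 3 /u/ is itself a trigger — this domain ends here.
From /i/ at 11 leftward: 10 /u/ is itself a trigger — this domain ends here.
Target with no active source: position 12 stays [-ATR].
[+ATR] positions on the surface: 1 2 3 4 5 6 7 8 9 10 11.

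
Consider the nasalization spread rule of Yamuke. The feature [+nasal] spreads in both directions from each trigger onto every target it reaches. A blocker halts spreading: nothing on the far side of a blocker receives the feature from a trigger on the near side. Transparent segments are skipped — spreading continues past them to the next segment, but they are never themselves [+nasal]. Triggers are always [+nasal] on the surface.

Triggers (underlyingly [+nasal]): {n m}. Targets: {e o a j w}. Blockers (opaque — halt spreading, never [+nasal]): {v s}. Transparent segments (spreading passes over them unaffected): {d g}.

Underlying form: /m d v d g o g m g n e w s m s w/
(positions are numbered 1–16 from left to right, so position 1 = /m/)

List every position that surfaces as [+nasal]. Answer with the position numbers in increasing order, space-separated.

1 6 8 10 11 12 14

From /m/ at 1 rightward: 2 /d/ transparent; 3 /v/ blocks.
From /m/ at 1 leftward: word edge.
From /m/ at 8 rightward: 9 /g/ transparent; 10 /n/ is itself a trigger — this domain ends here.
From /m/ at 8 leftward: 7 /g/ transparent; 6 /o/ → [+nasal]; 5 /g/ transparent; 4 /d/ transparent; 3 /v/ blocks.
From /n/ at 10 rightward: 11 /e/ → [+nasal]; 12 /w/ → [+nasal]; 13 /s/ blocks.
From /n/ at 10 leftward: 9 /g/ transparent; 8 /m/ is itself a trigger — this domain ends here.
From /m/ at 14 rightward: 15 /s/ blocks.
From /m/ at 14 leftward: 13 /s/ blocks.
Target with no active source: position 16 stays [-nasal].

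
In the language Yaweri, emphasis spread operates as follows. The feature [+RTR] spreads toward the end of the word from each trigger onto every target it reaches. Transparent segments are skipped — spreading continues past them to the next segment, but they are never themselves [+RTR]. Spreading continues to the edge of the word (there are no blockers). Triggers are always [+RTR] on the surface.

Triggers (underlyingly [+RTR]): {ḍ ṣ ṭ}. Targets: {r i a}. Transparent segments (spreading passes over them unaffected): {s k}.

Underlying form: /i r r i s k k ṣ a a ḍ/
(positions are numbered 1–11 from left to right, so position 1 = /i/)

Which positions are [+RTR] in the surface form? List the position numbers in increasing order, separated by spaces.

8 9 10 11

From /ṣ/ at 8 rightward: 9 /a/ → [+RTR]; 10 /a/ → [+RTR]; 11 /ḍ/ is itself a trigger — this domain ends here.
From /ḍ/ at 11 rightward: word edge.
Targets with no active source: positions 1 2 3 4 stay [-emphatic].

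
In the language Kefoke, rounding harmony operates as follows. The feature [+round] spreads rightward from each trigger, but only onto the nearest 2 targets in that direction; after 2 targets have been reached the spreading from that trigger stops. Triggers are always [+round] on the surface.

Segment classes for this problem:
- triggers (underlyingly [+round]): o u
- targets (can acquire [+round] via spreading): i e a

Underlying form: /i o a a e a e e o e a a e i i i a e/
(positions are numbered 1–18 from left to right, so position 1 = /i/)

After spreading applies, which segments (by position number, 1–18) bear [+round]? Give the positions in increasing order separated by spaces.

2 3 4 9 10 11

From /o/ at 2 rightward: 3 /a/ → [+round]; 4 /a/ → [+round]; bound reached.
From /o/ at 9 rightward: 10 /e/ → [+round]; 11 /a/ → [+round]; bound reached.
Targets with no active source: positions 1 5 6 7 8 12 13 14 15 16 17 18 stay [-round].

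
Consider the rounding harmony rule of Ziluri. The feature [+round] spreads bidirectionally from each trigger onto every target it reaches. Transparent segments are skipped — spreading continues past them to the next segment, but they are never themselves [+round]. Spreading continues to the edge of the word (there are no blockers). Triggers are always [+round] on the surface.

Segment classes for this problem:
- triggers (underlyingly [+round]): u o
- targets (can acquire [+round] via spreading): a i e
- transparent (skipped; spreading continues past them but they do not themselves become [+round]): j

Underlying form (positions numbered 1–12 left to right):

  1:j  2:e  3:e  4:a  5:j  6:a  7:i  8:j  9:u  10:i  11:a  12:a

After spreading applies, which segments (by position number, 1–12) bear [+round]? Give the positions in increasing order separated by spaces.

From /u/ at 9 rightward: 10 /i/ → [+round]; 11 /a/ → [+round]; 12 /a/ → [+round]; word edge.
From /u/ at 9 leftward: 8 /j/ transparent; 7 /i/ → [+round]; 6 /a/ → [+round]; 5 /j/ transparent; 4 /a/ → [+round]; 3 /e/ → [+round]; 2 /e/ → [+round]; 1 /j/ transparent; word edge.

2 3 4 6 7 9 10 11 12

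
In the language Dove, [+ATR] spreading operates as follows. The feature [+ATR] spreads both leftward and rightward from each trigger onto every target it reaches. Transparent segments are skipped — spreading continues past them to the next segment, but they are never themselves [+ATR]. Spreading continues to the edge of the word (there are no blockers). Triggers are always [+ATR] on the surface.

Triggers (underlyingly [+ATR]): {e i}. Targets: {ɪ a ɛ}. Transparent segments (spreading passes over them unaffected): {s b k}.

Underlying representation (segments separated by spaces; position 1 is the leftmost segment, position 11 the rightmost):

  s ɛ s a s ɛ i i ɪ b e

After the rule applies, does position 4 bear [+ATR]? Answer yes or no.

From /i/ at 7 rightward: 8 /i/ is itself a trigger — this domain ends here.
From /i/ at 7 leftward: 6 /ɛ/ → [+ATR]; 5 /s/ transparent; 4 /a/ → [+ATR]; 3 /s/ transparent; 2 /ɛ/ → [+ATR]; 1 /s/ transparent; word edge.
From /i/ at 8 rightward: 9 /ɪ/ → [+ATR]; 10 /b/ transparent; 11 /e/ is itself a trigger — this domain ends here.
From /i/ at 8 leftward: 7 /i/ is itself a trigger — this domain ends here.
From /e/ at 11 rightward: word edge.
From /e/ at 11 leftward: 10 /b/ transparent; 9 /ɪ/ → [+ATR]; 8 /i/ is itself a trigger — this domain ends here.
[+ATR] positions on the surface: 2 4 6 7 8 9 11.

yes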